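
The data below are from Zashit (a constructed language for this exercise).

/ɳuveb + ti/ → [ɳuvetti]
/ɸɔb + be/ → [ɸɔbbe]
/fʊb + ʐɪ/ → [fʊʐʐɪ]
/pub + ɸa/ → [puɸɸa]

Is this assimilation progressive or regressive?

The segment that alternates is /b/, which surfaces as [t] when adjacent to /t/.
The output [t] is identical to the trigger /t/ — every feature (place, manner, voicing) has been copied — so this is total assimilation.
The remaining alternations confirm this: /b/ → [ʐ] before /ʐ/; /b/ → [ɸ] before /ɸ/ — in each case the output is a copy of the following consonant.
In [ɸɔbbe] the two consonants at the boundary are already identical (/b/ + /b/), so the rule applies vacuously and nothing changes.
The trigger is the following segment, so the direction is regressive (anticipatory).

regressive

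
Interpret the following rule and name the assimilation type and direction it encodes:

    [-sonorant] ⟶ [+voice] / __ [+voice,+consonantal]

regressive voicing assimilation

The structural change is [+voice], and the conditioning segment [+voice,+consonantal] (a voiced consonant) is itself voiced, so the target comes to share the voicing of its neighbour — voicing assimilation.
The conditioning segment sits to the right of the focus bar, meaning the trigger follows the segment that changes — regressive assimilation.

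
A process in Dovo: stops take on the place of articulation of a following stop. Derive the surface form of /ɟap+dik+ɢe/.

The rule targets /p/ (voiceless bilabial stop), which sits before the trigger /d/ (alveolar).
The voiceless alveolar stop is [t], so /p/ → [t].
The same rule applies at the second boundary: /k/ → [q] next to /ɢ/.

[ɟatdiqɢe]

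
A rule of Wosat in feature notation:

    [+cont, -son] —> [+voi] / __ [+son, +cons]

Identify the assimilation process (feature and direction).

The target ([+cont, -son], fricatives) acquires [+voi] next to a sonorant consonant ([+son, +cons]) — it takes on the voicing of its neighbour, so the feature that spreads is voicing.
The conditioning segment sits to the right of the focus bar, meaning the trigger follows the segment that changes — regressive assimilation.

regressive voicing assimilation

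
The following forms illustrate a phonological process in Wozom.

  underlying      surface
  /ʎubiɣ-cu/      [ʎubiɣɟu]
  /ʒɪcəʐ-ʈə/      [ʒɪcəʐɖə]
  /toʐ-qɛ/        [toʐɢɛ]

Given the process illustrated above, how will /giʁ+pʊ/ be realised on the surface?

[giʁbʊ]

The data show progressive voicing assimilation: /c/ → [ɟ] after /ɣ/; /ʈ/ → [ɖ] after /ʐ/; /q/ → [ɢ] after /ʐ/. In each pair only voicing changes, matching the preceding consonant, while place and manner stay constant.
/p/ is a voiceless bilabial stop. The preceding trigger /ʁ/ is voiced, so /p/ must become voiced as well.
Changing only its voicing to voiced gives [b] — the voiced bilabial stop.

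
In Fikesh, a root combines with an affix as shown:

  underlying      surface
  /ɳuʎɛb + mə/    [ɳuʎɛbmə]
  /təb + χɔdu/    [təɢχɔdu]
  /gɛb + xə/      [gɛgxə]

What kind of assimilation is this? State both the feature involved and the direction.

The segment that alternates is /b/, which surfaces as [ɢ] when adjacent to /χ/.
/b/ is bilabial while /χ/ is uvular; the output [ɢ] is uvular, matching the trigger — so the feature that spreads is place.
Manner and voice are unchanged, so the assimilation is partial, not total.
The same holds elsewhere in the data: /b/ → [g] before /x/ (bilabial → velar, matching velar) — only place changes, and always toward the following segment.
Nothing changes in [ɳuʎɛbmə]: there the adjacent consonants already agree in place (/b/ and /m/ are both bilabial), so this form is consistent with the same rule.
Since the segment that changes precedes the conditioning segment, the assimilation is regressive.

regressive place assimilation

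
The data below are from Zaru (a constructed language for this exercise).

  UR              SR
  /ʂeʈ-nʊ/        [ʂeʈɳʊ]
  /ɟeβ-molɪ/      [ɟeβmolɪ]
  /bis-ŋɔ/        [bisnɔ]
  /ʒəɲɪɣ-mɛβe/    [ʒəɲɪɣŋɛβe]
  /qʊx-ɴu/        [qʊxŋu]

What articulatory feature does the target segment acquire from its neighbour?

Comparing underlying and surface forms, /n/ → [ɳ] is the alternation; the neighbouring /ʈ/ is constant.
/n/ is alveolar while /ʈ/ is retroflex; the output [ɳ] is retroflex, matching the trigger — so the feature that spreads is place.
Checking the remaining alternations: /ŋ/ → [n] after /s/ (velar → alveolar, matching alveolar); /m/ → [ŋ] after /ɣ/ (bilabial → velar, matching velar); /ɴ/ → [ŋ] after /x/ (uvular → velar, matching velar) — only place changes, and always toward the preceding segment.
No alternation appears in [ɟeβmolɪ]: there the adjacent consonants already agree in place (/m/ and /β/ are both bilabial), so this form is consistent with the same rule.

place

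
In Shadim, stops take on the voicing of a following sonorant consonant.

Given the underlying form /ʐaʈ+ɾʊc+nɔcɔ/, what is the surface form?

[ʐaɖɾʊɟnɔcɔ]

/ʈ/ is a voiceless retroflex stop. The following trigger /ɾ/ is voiced, so /ʈ/ must become voiced as well.
Changing only its voicing to voiced gives [ɖ] — the voiced retroflex stop.
The same rule applies at the second boundary: /c/ → [ɟ] next to /n/.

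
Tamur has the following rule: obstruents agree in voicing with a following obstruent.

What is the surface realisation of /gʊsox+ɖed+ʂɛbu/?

[gʊsoɣɖetʂɛbu]

/x/ is a voiceless velar fricative. The following trigger /ɖ/ is voiced, so /x/ must become voiced as well.
A voiced velar fricative is [ɣ], so the surface segment is [ɣ].
The same rule applies at the second boundary: /d/ → [t] next to /ʂ/.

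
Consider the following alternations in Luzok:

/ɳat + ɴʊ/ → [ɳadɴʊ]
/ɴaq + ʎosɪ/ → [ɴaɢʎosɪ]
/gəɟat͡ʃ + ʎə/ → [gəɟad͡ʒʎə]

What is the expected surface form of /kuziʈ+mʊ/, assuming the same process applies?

The data show regressive voicing assimilation: /t/ → [d] before /ɴ/; /q/ → [ɢ] before /ʎ/; /t͡ʃ/ → [d͡ʒ] before /ʎ/. In each pair only voicing changes, matching the following consonant, while place and manner stay constant.
The rule targets /ʈ/ (voiceless retroflex stop), which sits before the trigger /m/ (voiced).
The voiced retroflex stop is [ɖ], so /ʈ/ → [ɖ].

[kuziɖmʊ]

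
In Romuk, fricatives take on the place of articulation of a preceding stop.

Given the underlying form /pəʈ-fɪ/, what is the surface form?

[pəʈʂɪ]

The rule targets /f/ (voiceless labiodental fricative), which sits after the trigger /ʈ/ (retroflex).
The voiceless retroflex fricative is [ʂ], so /f/ → [ʂ].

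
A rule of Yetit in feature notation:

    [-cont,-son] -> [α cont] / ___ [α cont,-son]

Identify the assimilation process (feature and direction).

regressive manner assimilation

The rule copies [cont] (continuancy) from the environment onto the target stops; since [±cont] encodes the stop/fricative manner contrast, the assimilating dimension is manner.
Since the environment is written after the underscore, the trigger follows the target; the direction is regressive.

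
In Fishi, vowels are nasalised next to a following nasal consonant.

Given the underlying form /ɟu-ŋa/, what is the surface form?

[ɟũŋa]

The vowel /u/ is adjacent to the following nasal /ŋ/, so it acquires [+nasal] and surfaces as [ũ].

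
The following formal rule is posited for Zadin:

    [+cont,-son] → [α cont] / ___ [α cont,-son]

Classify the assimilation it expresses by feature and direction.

regressive manner assimilation

The shared variable α links the value of [cont] on the target to that of the neighbouring obstruent. [cont] distinguishes stops from fricatives — a manner-of-articulation feature — so this is manner assimilation.
The conditioning segment sits to the right of the focus bar, meaning the trigger follows the segment that changes — regressive assimilation.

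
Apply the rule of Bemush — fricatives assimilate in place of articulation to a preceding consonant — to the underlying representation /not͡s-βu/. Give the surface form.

/β/ is a voiced bilabial fricative. The preceding trigger /t͡s/ is alveolar, so /β/ must become alveolar as well.
The voiced alveolar fricative is [z], so /β/ → [z].

[not͡szu]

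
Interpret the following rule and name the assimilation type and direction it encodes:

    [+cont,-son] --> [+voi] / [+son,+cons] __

The target ([+cont,-son], fricatives) acquires [+voi] next to a sonorant consonant ([+son,+cons]) — it takes on the voicing of its neighbour, so the feature that spreads is voicing.
The conditioning segment sits to the left of the focus bar, meaning the trigger precedes the segment that changes — progressive assimilation.

progressive voicing assimilation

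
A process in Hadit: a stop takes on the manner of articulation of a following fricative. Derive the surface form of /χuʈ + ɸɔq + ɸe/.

The rule targets /ʈ/ (voiceless retroflex stop), which sits before the trigger /ɸ/ (fricative).
The voiceless retroflex fricative is [ʂ], so /ʈ/ → [ʂ].
At the second juncture, /q/ likewise becomes [χ] adjacent to /ɸ/.

[χuʂɸɔχɸe]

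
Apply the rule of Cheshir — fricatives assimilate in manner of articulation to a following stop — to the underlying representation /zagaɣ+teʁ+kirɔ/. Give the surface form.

[zagagteɢkirɔ]

/ɣ/ is a voiced velar fricative. The following trigger /t/ is a stop, so /ɣ/ must become a stop as well.
The voiced velar stop is [g], so /ɣ/ → [g].
At the second juncture, /ʁ/ likewise becomes [ɢ] adjacent to /k/.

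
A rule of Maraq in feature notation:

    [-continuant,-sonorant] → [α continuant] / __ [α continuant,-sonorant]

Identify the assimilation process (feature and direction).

regressive manner assimilation

The rule copies [continuant] (continuancy) from the environment onto the target stops; since [±continuant] encodes the stop/fricative manner contrast, the assimilating dimension is manner.
The conditioning segment sits to the right of the focus bar, meaning the trigger follows the segment that changes — regressive assimilation.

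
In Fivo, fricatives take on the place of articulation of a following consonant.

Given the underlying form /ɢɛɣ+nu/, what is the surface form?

[ɢɛznu]

The rule targets /ɣ/ (voiced velar fricative), which sits before the trigger /n/ (alveolar).
The voiced alveolar fricative is [z], so /ɣ/ → [z].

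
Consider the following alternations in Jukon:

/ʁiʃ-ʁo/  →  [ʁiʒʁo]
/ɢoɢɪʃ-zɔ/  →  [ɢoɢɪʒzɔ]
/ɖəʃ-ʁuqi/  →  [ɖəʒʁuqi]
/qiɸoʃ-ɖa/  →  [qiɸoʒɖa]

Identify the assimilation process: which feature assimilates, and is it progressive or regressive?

The segment that alternates is /ʃ/, which surfaces as [ʒ] when adjacent to /ʁ/.
The change voiceless → voiced matches the voicing of the following /ʁ/, identifying this as voicing assimilation.
Place and manner are unchanged, so the assimilation is partial, not total.
The same holds elsewhere in the data: /ʃ/ → [ʒ] before /z/ (voiceless → voiced, matching voiced); /ʃ/ → [ʒ] before /ɖ/ (voiceless → voiced, matching voiced) — only voicing changes, and always toward the following segment.
The trigger is the following segment, so the direction is regressive (anticipatory).

regressive voicing assimilation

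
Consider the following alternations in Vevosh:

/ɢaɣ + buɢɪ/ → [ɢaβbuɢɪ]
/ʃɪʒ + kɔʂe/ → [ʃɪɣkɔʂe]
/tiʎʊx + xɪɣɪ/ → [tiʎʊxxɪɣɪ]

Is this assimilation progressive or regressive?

regressive

Comparing underlying and surface forms, /ɣ/ → [β] is the alternation; the neighbouring /b/ is constant.
/ɣ/ is velar while /b/ is bilabial; the output [β] is bilabial, matching the trigger — so the feature that spreads is place.
Checking the remaining alternation: /ʒ/ → [ɣ] before /k/ (postalveolar → velar, matching velar) — only place changes, and always toward the following segment.
Nothing changes in [tiʎʊxxɪɣɪ]: there the adjacent consonants already agree in place (/x/ and /x/ are both velar), so this form is consistent with the same rule.
Since the segment that changes precedes the conditioning segment, the assimilation is regressive.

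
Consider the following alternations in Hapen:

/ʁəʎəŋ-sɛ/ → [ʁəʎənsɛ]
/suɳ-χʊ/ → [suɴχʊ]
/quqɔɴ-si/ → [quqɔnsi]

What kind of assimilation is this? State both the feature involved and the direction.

regressive place assimilation

The segment that alternates is /ŋ/, which surfaces as [n] when adjacent to /s/.
The change velar → alveolar matches the place of the following /s/, identifying this as place assimilation.
Manner and voice are unchanged, so the assimilation is partial, not total.
The same holds elsewhere in the data: /ɳ/ → [ɴ] before /χ/ (retroflex → uvular, matching uvular); /ɴ/ → [n] before /s/ (uvular → alveolar, matching alveolar) — only place changes, and always toward the following segment.
The trigger is the following segment, so the direction is regressive (anticipatory).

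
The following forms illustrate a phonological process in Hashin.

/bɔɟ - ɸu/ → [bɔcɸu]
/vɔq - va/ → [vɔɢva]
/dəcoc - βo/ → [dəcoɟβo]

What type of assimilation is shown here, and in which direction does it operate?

Comparing underlying and surface forms, /ɟ/ → [c] is the alternation; the neighbouring /ɸ/ is constant.
The change voiced → voiceless matches the voicing of the following /ɸ/, identifying this as voicing assimilation.
Place and manner are unchanged, so the assimilation is partial, not total.
Checking the remaining alternations: /q/ → [ɢ] before /v/ (voiceless → voiced, matching voiced); /c/ → [ɟ] before /β/ (voiceless → voiced, matching voiced) — only voicing changes, and always toward the following segment.
The trigger is the following segment, so the direction is regressive (anticipatory).

regressive voicing assimilation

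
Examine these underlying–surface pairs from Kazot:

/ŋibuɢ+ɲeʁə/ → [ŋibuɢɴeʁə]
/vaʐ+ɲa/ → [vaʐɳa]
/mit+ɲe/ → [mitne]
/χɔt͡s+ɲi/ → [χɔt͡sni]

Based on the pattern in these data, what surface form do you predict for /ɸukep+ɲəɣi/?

The data show progressive place assimilation: /ɲ/ → [ɴ] after /ɢ/; /ɲ/ → [ɳ] after /ʐ/; /ɲ/ → [n] after /t/; /ɲ/ → [n] after /t͡s/. In each pair only place changes, matching the preceding consonant, while manner and voice stay constant.
/ɲ/ is a voiced palatal nasal. The preceding trigger /p/ is bilabial, so /ɲ/ must become bilabial as well.
The voiced bilabial nasal is [m], so /ɲ/ → [m].

[ɸukepməɣi]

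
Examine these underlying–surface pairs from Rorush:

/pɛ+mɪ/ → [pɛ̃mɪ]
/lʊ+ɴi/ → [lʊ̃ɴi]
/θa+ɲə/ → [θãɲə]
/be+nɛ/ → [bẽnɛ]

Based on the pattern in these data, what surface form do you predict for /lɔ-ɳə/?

[lɔ̃ɳə]

The data show regressive nasality assimilation (vowel nasalisation): /ɛ/ → [ɛ̃] before /m/; /ʊ/ → [ʊ̃] before /ɴ/; /a/ → [ã] before /ɲ/; /e/ → [ẽ] before /n/ — a vowel is nasalised by an immediately following nasal consonant.
/ɔ/ sits next to the nasal /ɳ/ and is therefore nasalised to [ɔ̃].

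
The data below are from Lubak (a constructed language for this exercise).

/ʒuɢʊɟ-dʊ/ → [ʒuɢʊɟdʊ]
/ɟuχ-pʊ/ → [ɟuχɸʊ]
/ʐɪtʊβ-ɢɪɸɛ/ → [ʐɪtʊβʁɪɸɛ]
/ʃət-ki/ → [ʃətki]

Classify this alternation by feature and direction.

Comparing underlying and surface forms, /p/ → [ɸ] is the alternation; the neighbouring /χ/ is constant.
The change stop → fricative matches the manner of the preceding /χ/, identifying this as manner assimilation.
Place and voice are unchanged, so the assimilation is partial, not total.
Checking the remaining alternation: /ɢ/ → [ʁ] after /β/ (stop → fricative, matching a fricative) — only manner changes, and always toward the preceding segment.
Nothing changes in [ʒuɢʊɟdʊ], [ʃətki]: there the adjacent consonants already agree in manner (/d/ and /ɟ/ are both stops; /k/ and /t/ are both stops), so these forms are consistent with the same rule.
Since the segment that changes follows the conditioning segment, the assimilation is progressive.

progressive manner assimilation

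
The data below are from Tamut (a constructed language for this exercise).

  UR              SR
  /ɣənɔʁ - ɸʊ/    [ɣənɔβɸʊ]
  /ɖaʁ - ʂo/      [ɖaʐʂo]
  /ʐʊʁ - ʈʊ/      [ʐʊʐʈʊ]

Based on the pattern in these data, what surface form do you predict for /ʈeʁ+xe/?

[ʈeɣxe]

The data show regressive place assimilation: /ʁ/ → [β] before /ɸ/; /ʁ/ → [ʐ] before /ʂ/; /ʁ/ → [ʐ] before /ʈ/. In each pair only place changes, matching the following consonant, while manner and voice stay constant.
/ʁ/ is a voiced uvular fricative. The following trigger /x/ is velar, so /ʁ/ must become velar as well.
Changing only its place to velar gives [ɣ] — the voiced velar fricative.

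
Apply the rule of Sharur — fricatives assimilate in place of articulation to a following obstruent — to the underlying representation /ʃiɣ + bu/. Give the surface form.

The rule targets /ɣ/ (voiced velar fricative), which sits before the trigger /b/ (bilabial).
A voiced bilabial fricative is [β], so the surface segment is [β].

[ʃiβbu]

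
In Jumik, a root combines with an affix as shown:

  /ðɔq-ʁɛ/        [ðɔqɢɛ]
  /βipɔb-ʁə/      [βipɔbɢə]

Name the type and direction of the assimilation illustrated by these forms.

The segment that alternates is /ʁ/, which surfaces as [ɢ] when adjacent to /q/.
/ʁ/ is a fricative while /q/ is a stop; the output [ɢ] is a stop, matching the trigger — so the feature that spreads is manner.
Place and voice are unchanged, so the assimilation is partial, not total.
The other alternating form patterns the same way: /ʁ/ → [ɢ] after /b/ (fricative → stop, matching a stop) — only manner changes, and always toward the preceding segment.
Since the segment that changes follows the conditioning segment, the assimilation is progressive.

progressive manner assimilation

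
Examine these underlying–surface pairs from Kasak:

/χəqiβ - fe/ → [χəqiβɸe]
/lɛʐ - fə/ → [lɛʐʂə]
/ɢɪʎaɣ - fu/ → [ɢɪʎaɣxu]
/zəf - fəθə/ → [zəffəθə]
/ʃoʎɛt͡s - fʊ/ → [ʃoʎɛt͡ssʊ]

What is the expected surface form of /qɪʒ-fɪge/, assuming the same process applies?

The data show progressive place assimilation: /f/ → [ɸ] after /β/; /f/ → [ʂ] after /ʐ/; /f/ → [x] after /ɣ/; /f/ → [s] after /t͡s/. In each pair only place changes, matching the preceding consonant, while manner and voice stay constant.
Nothing changes in [zəffəθə]: there the adjacent consonants already agree in place (/f/ and /f/ are both labiodental), so this form is consistent with the same rule.
/f/ is a voiceless labiodental fricative. The preceding trigger /ʒ/ is postalveolar, so /f/ must become postalveolar as well.
Changing only its place to postalveolar gives [ʃ] — the voiceless postalveolar fricative.

[qɪʒʃɪge]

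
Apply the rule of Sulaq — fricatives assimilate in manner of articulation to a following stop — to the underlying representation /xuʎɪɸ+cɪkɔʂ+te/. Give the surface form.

/ɸ/ is a voiceless bilabial fricative. The following trigger /c/ is a stop, so /ɸ/ must become a stop as well.
A voiceless bilabial stop is [p], so the surface segment is [p].
The same rule applies at the second boundary: /ʂ/ → [ʈ] next to /t/.

[xuʎɪpcɪkɔʈte]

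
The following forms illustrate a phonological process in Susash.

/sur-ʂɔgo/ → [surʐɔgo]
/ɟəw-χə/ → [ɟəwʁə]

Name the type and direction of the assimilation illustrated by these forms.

progressive voicing assimilation

Underlying /ʂ/ is realised as [ʐ] next to /r/; /r/ itself does not change.
/ʂ/ is voiceless while /r/ is voiced; the output [ʐ] is voiced, matching the trigger — so the feature that spreads is voicing.
Place and manner are unchanged, so the assimilation is partial, not total.
Checking the remaining alternation: /χ/ → [ʁ] after /w/ (voiceless → voiced, matching voiced) — only voicing changes, and always toward the preceding segment.
Since the segment that changes follows the conditioning segment, the assimilation is progressive.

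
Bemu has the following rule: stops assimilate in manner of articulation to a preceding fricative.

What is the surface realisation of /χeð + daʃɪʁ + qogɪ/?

The rule targets /d/ (voiced alveolar stop), which sits after the trigger /ð/ (fricative).
A voiced alveolar fricative is [z], so the surface segment is [z].
The same rule applies at the second boundary: /q/ → [χ] next to /ʁ/.

[χeðzaʃɪʁχogɪ]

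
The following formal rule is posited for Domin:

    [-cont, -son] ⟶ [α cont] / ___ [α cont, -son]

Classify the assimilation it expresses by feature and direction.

The rule copies [cont] (continuancy) from the environment onto the target stops; since [±cont] encodes the stop/fricative manner contrast, the assimilating dimension is manner.
The conditioning segment sits to the right of the focus bar, meaning the trigger follows the segment that changes — regressive assimilation.

regressive manner assimilation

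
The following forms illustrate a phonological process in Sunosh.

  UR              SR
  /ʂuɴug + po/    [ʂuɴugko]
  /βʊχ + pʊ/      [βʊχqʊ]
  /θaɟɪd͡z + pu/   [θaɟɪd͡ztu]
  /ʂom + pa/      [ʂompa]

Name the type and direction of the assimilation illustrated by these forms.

progressive place assimilation

The segment that alternates is /p/, which surfaces as [k] when adjacent to /g/.
/p/ is bilabial while /g/ is velar; the output [k] is velar, matching the trigger — so the feature that spreads is place.
Manner and voice are unchanged, so the assimilation is partial, not total.
The same holds elsewhere in the data: /p/ → [q] after /χ/ (bilabial → uvular, matching uvular); /p/ → [t] after /d͡z/ (bilabial → alveolar, matching alveolar) — only place changes, and always toward the preceding segment.
Nothing changes in [ʂompa]: there the adjacent consonants already agree in place (/p/ and /m/ are both bilabial), so this form is consistent with the same rule.
Since the segment that changes follows the conditioning segment, the assimilation is progressive.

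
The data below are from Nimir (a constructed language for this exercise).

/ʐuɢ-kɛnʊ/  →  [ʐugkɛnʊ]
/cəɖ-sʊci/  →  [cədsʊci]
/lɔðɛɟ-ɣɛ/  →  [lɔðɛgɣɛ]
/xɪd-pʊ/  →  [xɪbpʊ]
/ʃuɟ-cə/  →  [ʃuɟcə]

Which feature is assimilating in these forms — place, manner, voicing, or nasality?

The segment that alternates is /ɢ/, which surfaces as [g] when adjacent to /k/.
/ɢ/ is uvular while /k/ is velar; the output [g] is velar, matching the trigger — so the feature that spreads is place.
The other alternating forms pattern the same way: /ɖ/ → [d] before /s/ (retroflex → alveolar, matching alveolar); /ɟ/ → [g] before /ɣ/ (palatal → velar, matching velar); /d/ → [b] before /p/ (alveolar → bilabial, matching bilabial) — only place changes, and always toward the following segment.
Nothing changes in [ʃuɟcə]: there the adjacent consonants already agree in place (/ɟ/ and /c/ are both palatal), so this form is consistent with the same rule.

place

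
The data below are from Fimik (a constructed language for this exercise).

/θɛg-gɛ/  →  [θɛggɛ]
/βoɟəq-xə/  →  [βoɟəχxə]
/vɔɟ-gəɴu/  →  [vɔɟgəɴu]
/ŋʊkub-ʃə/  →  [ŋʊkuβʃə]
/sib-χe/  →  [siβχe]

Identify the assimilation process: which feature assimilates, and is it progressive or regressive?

Underlying /q/ is realised as [χ] next to /x/; /x/ itself does not change.
/q/ is a stop while /x/ is a fricative; the output [χ] is a fricative, matching the trigger — so the feature that spreads is manner.
Place and voice are unchanged, so the assimilation is partial, not total.
Checking the remaining alternations: /b/ → [β] before /ʃ/ (stop → fricative, matching a fricative); /b/ → [β] before /χ/ (stop → fricative, matching a fricative) — only manner changes, and always toward the following segment.
Nothing changes in [θɛggɛ], [vɔɟgəɴu]: there the adjacent consonants already agree in manner (/g/ and /g/ are both stops; /ɟ/ and /g/ are both stops), so these forms are consistent with the same rule.
Since the segment that changes precedes the conditioning segment, the assimilation is regressive.

regressive manner assimilation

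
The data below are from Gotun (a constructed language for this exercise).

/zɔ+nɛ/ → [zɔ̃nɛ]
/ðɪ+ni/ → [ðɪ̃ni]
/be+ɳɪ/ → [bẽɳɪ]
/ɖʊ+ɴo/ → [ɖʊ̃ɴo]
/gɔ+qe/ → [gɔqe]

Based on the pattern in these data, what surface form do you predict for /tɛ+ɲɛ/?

The data show regressive nasality assimilation (vowel nasalisation): /ɔ/ → [ɔ̃] before /n/; /ɪ/ → [ɪ̃] before /n/; /e/ → [ẽ] before /ɳ/; /ʊ/ → [ʊ̃] before /ɴ/ — a vowel is nasalised by an immediately following nasal consonant.
No change occurs in [gɔqe] because the vowel at the boundary is adjacent to an oral consonant, not a nasal (/ɔ/ next to /q/).
/ɛ/ sits next to the nasal /ɲ/ and is therefore nasalised to [ɛ̃].

[tɛ̃ɲɛ]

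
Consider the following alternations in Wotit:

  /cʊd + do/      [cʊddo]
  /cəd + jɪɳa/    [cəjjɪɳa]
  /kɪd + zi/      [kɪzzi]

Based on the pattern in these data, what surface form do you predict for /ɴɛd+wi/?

[ɴɛwwi]

The data show regressive total assimilation (/d/ → [j] before /j/; /d/ → [z] before /z/): in every case the target segment becomes identical to its following neighbour, copying more than a single feature.
In [cʊddo] the two consonants at the boundary are already identical (/d/ + /d/), so the rule applies vacuously and nothing changes.
/d/ is the segment targeted by the rule; it sits immediately before /w/, so it assimilates completely and surfaces as [w].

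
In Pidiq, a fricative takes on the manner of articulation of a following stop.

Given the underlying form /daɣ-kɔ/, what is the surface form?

[dagkɔ]

/ɣ/ is a voiced velar fricative. The following trigger /k/ is a stop, so /ɣ/ must become a stop as well.
A voiced velar stop is [g], so the surface segment is [g].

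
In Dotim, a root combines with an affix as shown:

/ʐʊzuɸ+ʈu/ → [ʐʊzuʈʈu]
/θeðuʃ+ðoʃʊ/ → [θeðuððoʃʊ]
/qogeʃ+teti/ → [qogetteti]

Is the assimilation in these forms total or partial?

total assimilation

The segment that alternates is /ɸ/, which surfaces as [ʈ] when adjacent to /ʈ/.
The output [ʈ] is identical to the trigger /ʈ/ — every feature (place, manner, voicing) has been copied — so this is total assimilation.
The remaining alternations confirm this: /ʃ/ → [ð] before /ð/; /ʃ/ → [t] before /t/ — in each case the output is a copy of the following consonant.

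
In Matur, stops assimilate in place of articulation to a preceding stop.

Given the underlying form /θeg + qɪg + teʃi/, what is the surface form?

[θegkɪgkeʃi]

The rule targets /q/ (voiceless uvular stop), which sits after the trigger /g/ (velar).
The voiceless velar stop is [k], so /q/ → [k].
At the second juncture, /t/ likewise becomes [k] adjacent to /g/.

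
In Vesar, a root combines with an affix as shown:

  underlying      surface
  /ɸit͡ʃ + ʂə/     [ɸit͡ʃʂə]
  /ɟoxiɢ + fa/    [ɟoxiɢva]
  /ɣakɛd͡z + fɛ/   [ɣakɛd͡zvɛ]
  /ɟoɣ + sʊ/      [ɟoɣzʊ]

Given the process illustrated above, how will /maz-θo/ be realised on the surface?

The data show progressive voicing assimilation: /f/ → [v] after /ɢ/; /f/ → [v] after /d͡z/; /s/ → [z] after /ɣ/. In each pair only voicing changes, matching the preceding consonant, while place and manner stay constant.
Nothing changes in [ɸit͡ʃʂə]: there the adjacent consonants already agree in voicing (/ʂ/ and /t͡ʃ/ are both voiceless), so this form is consistent with the same rule.
The rule targets /θ/ (voiceless dental fricative), which sits after the trigger /z/ (voiced).
The voiced dental fricative is [ð], so /θ/ → [ð].

[mazðo]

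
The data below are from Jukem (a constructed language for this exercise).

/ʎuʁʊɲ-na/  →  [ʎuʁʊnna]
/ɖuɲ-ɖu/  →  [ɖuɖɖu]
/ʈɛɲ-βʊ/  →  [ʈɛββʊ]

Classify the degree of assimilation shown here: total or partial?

total assimilation

Underlying /ɲ/ is realised as [ɖ] next to /ɖ/; /ɖ/ itself does not change.
The output [ɖ] is identical to the trigger /ɖ/ — every feature (place, manner, voicing) has been copied — so this is total assimilation.
The remaining alternations confirm this: /ɲ/ → [n] before /n/; /ɲ/ → [β] before /β/ — in each case the output is a copy of the following consonant.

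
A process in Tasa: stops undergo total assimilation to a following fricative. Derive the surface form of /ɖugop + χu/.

[ɖugoχχu]

/p/ is the segment targeted by the rule; it sits immediately before /χ/, so it assimilates completely and surfaces as [χ].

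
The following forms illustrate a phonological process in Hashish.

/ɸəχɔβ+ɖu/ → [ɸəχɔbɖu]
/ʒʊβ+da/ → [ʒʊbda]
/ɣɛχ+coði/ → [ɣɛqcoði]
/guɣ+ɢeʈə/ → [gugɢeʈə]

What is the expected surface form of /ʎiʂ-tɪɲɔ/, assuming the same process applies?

The data show regressive manner assimilation: /β/ → [b] before /ɖ/; /β/ → [b] before /d/; /χ/ → [q] before /c/; /ɣ/ → [g] before /ɢ/. In each pair only manner changes, matching the following consonant, while place and voice stay constant.
The rule targets /ʂ/ (voiceless retroflex fricative), which sits before the trigger /t/ (stop).
The voiceless retroflex stop is [ʈ], so /ʂ/ → [ʈ].

[ʎiʈtɪɲɔ]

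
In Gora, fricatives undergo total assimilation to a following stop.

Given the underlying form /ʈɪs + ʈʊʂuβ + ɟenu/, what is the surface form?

/s/ is the segment targeted by the rule; it sits immediately before /ʈ/, so it assimilates completely and surfaces as [ʈ].
The same rule applies at the second boundary: /β/ → [ɟ] next to /ɟ/.

[ʈɪʈʈʊʂuɟɟenu]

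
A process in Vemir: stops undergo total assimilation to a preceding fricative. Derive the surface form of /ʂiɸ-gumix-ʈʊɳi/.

/g/ is the segment targeted by the rule; it sits immediately after /ɸ/, so it assimilates completely and surfaces as [ɸ].
At the second juncture, /ʈ/ likewise becomes [x] adjacent to /x/.

[ʂiɸɸumixxʊɳi]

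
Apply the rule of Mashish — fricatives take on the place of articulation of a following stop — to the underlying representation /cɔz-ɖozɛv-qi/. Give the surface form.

[cɔʐɖozɛʁqi]

The rule targets /z/ (voiced alveolar fricative), which sits before the trigger /ɖ/ (retroflex).
Changing only its place to retroflex gives [ʐ] — the voiced retroflex fricative.
At the second juncture, /v/ likewise becomes [ʁ] adjacent to /q/.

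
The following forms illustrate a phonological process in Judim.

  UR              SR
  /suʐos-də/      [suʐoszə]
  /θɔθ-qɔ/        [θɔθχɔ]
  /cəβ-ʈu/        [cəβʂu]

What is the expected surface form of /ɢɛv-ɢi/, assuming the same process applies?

[ɢɛvʁi]

The data show progressive manner assimilation: /d/ → [z] after /s/; /q/ → [χ] after /θ/; /ʈ/ → [ʂ] after /β/. In each pair only manner changes, matching the preceding consonant, while place and voice stay constant.
The rule targets /ɢ/ (voiced uvular stop), which sits after the trigger /v/ (fricative).
The voiced uvular fricative is [ʁ], so /ɢ/ → [ʁ].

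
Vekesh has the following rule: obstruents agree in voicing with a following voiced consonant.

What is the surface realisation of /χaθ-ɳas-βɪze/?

[χaðɳazβɪze]

/θ/ is a voiceless dental fricative. The following trigger /ɳ/ is voiced, so /θ/ must become voiced as well.
The voiced dental fricative is [ð], so /θ/ → [ð].
The same rule applies at the second boundary: /s/ → [z] next to /β/.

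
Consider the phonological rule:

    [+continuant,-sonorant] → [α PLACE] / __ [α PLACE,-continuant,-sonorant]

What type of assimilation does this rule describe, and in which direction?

The shared variable α links the value of the place features (abbreviated [PLACE]) on the target to the same value on the neighbouring segment, so place is the feature that assimilates.
The conditioning segment sits to the right of the focus bar, meaning the trigger follows the segment that changes — regressive assimilation.

regressive place assimilation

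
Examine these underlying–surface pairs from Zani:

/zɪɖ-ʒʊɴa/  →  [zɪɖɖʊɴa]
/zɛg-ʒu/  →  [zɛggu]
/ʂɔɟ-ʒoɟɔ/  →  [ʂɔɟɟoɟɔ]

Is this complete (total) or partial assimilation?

Underlying /ʒ/ is realised as [ɖ] next to /ɖ/; /ɖ/ itself does not change.
The output [ɖ] is identical to the trigger /ɖ/ — every feature (place, manner, voicing) has been copied — so this is total assimilation.
The other forms behave the same way: /ʒ/ → [g] after /g/; /ʒ/ → [ɟ] after /ɟ/ — in each case the output is a copy of the preceding consonant.

total assimilation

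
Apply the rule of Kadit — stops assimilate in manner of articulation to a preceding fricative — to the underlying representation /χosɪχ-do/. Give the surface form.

/d/ is a voiced alveolar stop. The preceding trigger /χ/ is a fricative, so /d/ must become a fricative as well.
A voiced alveolar fricative is [z], so the surface segment is [z].

[χosɪχzo]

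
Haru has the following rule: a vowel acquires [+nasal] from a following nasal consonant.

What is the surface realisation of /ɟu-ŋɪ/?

/u/ sits next to the nasal /ŋ/ and is therefore nasalised to [ũ].

[ɟũŋɪ]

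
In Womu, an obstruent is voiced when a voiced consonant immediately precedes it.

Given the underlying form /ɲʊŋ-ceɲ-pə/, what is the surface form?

The rule targets /c/ (voiceless palatal stop), which sits after the trigger /ŋ/ (voiced).
The voiced palatal stop is [ɟ], so /c/ → [ɟ].
The same rule applies at the second boundary: /p/ → [b] next to /ɲ/.

[ɲʊŋɟeɲbə]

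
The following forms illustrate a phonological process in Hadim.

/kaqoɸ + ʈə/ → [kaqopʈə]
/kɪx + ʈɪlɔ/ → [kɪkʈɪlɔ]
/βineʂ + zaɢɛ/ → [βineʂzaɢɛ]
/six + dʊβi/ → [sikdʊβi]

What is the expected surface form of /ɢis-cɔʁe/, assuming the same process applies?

[ɢitcɔʁe]

The data show regressive manner assimilation: /ɸ/ → [p] before /ʈ/; /x/ → [k] before /ʈ/; /x/ → [k] before /d/. In each pair only manner changes, matching the following consonant, while place and voice stay constant.
Nothing changes in [βineʂzaɢɛ]: there the adjacent consonants already agree in manner (/ʂ/ and /z/ are both fricatives), so this form is consistent with the same rule.
The rule targets /s/ (voiceless alveolar fricative), which sits before the trigger /c/ (stop).
A voiceless alveolar stop is [t], so the surface segment is [t].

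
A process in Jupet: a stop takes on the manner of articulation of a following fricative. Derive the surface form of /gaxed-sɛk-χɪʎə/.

[gaxezsɛxχɪʎə]

/d/ is a voiced alveolar stop. The following trigger /s/ is a fricative, so /d/ must become a fricative as well.
The voiced alveolar fricative is [z], so /d/ → [z].
At the second juncture, /k/ likewise becomes [x] adjacent to /χ/.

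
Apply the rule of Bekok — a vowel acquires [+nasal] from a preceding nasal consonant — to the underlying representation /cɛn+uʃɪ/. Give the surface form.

The vowel /u/ is adjacent to the preceding nasal /n/, so it acquires [+nasal] and surfaces as [ũ].

[cɛnũʃɪ]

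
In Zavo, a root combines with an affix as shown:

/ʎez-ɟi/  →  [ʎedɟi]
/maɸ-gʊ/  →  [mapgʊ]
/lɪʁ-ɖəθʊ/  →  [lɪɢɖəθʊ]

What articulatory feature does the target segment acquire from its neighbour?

manner

The segment that alternates is /z/, which surfaces as [d] when adjacent to /ɟ/.
/z/ is a fricative while /ɟ/ is a stop; the output [d] is a stop, matching the trigger — so the feature that spreads is manner.
The other alternating forms pattern the same way: /ɸ/ → [p] before /g/ (fricative → stop, matching a stop); /ʁ/ → [ɢ] before /ɖ/ (fricative → stop, matching a stop) — only manner changes, and always toward the following segment.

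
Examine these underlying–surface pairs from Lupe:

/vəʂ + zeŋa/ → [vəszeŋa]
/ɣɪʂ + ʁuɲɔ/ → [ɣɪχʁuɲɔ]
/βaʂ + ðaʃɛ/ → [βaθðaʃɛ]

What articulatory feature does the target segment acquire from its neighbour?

Underlying /ʂ/ is realised as [s] next to /z/; /z/ itself does not change.
The change retroflex → alveolar matches the place of the following /z/, identifying this as place assimilation.
The other alternating forms pattern the same way: /ʂ/ → [χ] before /ʁ/ (retroflex → uvular, matching uvular); /ʂ/ → [θ] before /ð/ (retroflex → dental, matching dental) — only place changes, and always toward the following segment.

place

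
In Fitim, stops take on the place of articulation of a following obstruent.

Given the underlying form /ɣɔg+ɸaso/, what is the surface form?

[ɣɔbɸaso]

/g/ is a voiced velar stop. The following trigger /ɸ/ is bilabial, so /g/ must become bilabial as well.
A voiced bilabial stop is [b], so the surface segment is [b].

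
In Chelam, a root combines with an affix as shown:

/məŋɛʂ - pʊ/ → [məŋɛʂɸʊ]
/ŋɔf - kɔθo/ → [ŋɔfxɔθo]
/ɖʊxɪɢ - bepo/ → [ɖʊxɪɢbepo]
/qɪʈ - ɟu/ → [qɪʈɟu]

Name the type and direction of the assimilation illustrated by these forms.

Underlying /p/ is realised as [ɸ] next to /ʂ/; /ʂ/ itself does not change.
The change stop → fricative matches the manner of the preceding /ʂ/, identifying this as manner assimilation.
Place and voice are unchanged, so the assimilation is partial, not total.
Checking the remaining alternation: /k/ → [x] after /f/ (stop → fricative, matching a fricative) — only manner changes, and always toward the preceding segment.
Nothing changes in [ɖʊxɪɢbepo], [qɪʈɟu]: there the adjacent consonants already agree in manner (/b/ and /ɢ/ are both stops; /ɟ/ and /ʈ/ are both stops), so these forms are consistent with the same rule.
Since the segment that changes follows the conditioning segment, the assimilation is progressive.

progressive manner assimilation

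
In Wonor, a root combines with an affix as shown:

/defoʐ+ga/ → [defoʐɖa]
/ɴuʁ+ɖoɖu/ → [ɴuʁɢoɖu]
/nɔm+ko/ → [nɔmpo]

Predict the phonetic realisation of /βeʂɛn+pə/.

The data show progressive place assimilation: /g/ → [ɖ] after /ʐ/; /ɖ/ → [ɢ] after /ʁ/; /k/ → [p] after /m/. In each pair only place changes, matching the preceding consonant, while manner and voice stay constant.
The rule targets /p/ (voiceless bilabial stop), which sits after the trigger /n/ (alveolar).
A voiceless alveolar stop is [t], so the surface segment is [t].

[βeʂɛntə]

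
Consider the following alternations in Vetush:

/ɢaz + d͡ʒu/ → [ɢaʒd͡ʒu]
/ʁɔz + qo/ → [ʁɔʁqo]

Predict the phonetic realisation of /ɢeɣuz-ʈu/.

[ɢeɣuʐʈu]

The data show regressive place assimilation: /z/ → [ʒ] before /d͡ʒ/; /z/ → [ʁ] before /q/. In each pair only place changes, matching the following consonant, while manner and voice stay constant.
/z/ is a voiced alveolar fricative. The following trigger /ʈ/ is retroflex, so /z/ must become retroflex as well.
A voiced retroflex fricative is [ʐ], so the surface segment is [ʐ].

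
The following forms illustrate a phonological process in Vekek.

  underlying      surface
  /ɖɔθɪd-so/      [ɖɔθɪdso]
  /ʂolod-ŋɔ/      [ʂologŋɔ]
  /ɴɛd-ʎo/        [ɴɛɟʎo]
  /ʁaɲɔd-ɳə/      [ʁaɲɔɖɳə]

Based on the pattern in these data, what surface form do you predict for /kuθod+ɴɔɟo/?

The data show regressive place assimilation: /d/ → [g] before /ŋ/; /d/ → [ɟ] before /ʎ/; /d/ → [ɖ] before /ɳ/. In each pair only place changes, matching the following consonant, while manner and voice stay constant.
Nothing changes in [ɖɔθɪdso]: there the adjacent consonants already agree in place (/d/ and /s/ are both alveolar), so this form is consistent with the same rule.
/d/ is a voiced alveolar stop. The following trigger /ɴ/ is uvular, so /d/ must become uvular as well.
The voiced uvular stop is [ɢ], so /d/ → [ɢ].

[kuθoɢɴɔɟo]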